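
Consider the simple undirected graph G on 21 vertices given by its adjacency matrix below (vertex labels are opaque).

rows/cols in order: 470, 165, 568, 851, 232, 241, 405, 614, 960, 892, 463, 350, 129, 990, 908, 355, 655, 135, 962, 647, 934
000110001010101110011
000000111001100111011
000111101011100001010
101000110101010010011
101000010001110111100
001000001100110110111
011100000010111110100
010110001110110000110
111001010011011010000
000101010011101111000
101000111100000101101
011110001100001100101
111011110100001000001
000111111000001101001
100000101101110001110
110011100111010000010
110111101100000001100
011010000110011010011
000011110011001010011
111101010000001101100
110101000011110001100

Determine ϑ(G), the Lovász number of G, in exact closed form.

6

deg(165) = 10; N(165) = {405, 614, 960, 350, 129, 355, 655, 135, 647, 934}.
N(960) = {470, 165, 568, 241, 614, 463, 350, 990, 908, 655}, |N(960)| = 10.
deg(614) = 10; N(614) = {165, 851, 232, 960, 892, 463, 129, 990, 962, 647}.
deg(568) = 10; N(568) = {851, 232, 241, 405, 960, 463, 350, 129, 135, 647}.
10-regular, N=21; Kneser K(7,2) on C(7,2)=21 vertices.
spec(A) ≈ [10.0, 1.0, -4.0] (distinct, 4 d.p.).
Lovász: ϑ = −21(-4)/(10+-1*(-4)) = 6.
≈ 6.00000 (to 5 d.p.).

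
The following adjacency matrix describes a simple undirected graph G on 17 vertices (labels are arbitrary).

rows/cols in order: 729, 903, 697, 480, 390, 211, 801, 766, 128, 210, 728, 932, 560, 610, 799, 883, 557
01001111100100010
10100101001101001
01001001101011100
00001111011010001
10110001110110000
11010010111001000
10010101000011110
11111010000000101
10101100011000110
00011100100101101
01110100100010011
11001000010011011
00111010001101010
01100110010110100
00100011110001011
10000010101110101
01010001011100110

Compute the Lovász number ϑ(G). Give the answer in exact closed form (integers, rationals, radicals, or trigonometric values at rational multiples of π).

deg(932) = 8; N(932) = {729, 903, 390, 210, 560, 610, 883, 557}.
Vertex 766 has 8 neighbors: 729, 903, 697, 480, 390, 801, 799, 557.
Vertex 729 has 8 neighbors: 903, 390, 211, 801, 766, 128, 932, 883.
N(211) = {729, 903, 480, 801, 128, 210, 728, 610}, |N(211)| = 8.
Every vertex has degree 8 (N=17); SR(17,8,3,4) — a Paley graph.
Distinct eigenvalues (to 5 d.p.): [8.0, 1.56155, -2.56155].
With N=17: ϑ(G) = 17·(-(-sqrt(17)/2 - 1/2))/(8−(-sqrt(17)/2 - 1/2)) = sqrt(17).
ϑ(G) ≈ 4.12310563.

sqrt(17)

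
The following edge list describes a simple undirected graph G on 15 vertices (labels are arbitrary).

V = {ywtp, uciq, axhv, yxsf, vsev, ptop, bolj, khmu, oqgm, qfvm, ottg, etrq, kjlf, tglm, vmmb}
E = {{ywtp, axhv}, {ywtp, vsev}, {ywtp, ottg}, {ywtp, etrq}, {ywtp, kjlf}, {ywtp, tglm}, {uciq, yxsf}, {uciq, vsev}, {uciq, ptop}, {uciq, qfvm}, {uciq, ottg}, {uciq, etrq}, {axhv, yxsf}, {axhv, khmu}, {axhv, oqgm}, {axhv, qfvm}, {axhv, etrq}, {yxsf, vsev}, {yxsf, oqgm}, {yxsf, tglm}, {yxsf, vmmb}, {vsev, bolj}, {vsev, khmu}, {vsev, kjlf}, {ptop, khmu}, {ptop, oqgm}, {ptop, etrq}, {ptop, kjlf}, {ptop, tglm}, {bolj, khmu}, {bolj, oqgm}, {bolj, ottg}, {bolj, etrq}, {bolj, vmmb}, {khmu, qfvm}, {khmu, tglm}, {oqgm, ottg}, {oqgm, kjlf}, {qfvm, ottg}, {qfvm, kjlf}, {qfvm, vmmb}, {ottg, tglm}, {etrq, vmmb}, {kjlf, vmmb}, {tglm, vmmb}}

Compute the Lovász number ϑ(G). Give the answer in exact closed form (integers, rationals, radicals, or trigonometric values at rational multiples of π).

deg(vsev) = 6; N(vsev) = {ywtp, uciq, yxsf, bolj, khmu, kjlf}.
N(yxsf) = {uciq, axhv, vsev, oqgm, tglm, vmmb}, |N(yxsf)| = 6.
Vertex ptop has 6 neighbors: uciq, khmu, oqgm, etrq, kjlf, tglm.
Vertex bolj has 6 neighbors: vsev, khmu, oqgm, ottg, etrq, vmmb.
deg(v) = 6 for all v (|V|=15); Kneser-type, 2-subsets of [6].
spec(A) ≈ [6.0, 1.0, -3.0] (distinct, 4 d.p.).
−15·(-3) / ((6)−(-3)) = 5 = ϑ(G).
Numerically 5.00000000.

5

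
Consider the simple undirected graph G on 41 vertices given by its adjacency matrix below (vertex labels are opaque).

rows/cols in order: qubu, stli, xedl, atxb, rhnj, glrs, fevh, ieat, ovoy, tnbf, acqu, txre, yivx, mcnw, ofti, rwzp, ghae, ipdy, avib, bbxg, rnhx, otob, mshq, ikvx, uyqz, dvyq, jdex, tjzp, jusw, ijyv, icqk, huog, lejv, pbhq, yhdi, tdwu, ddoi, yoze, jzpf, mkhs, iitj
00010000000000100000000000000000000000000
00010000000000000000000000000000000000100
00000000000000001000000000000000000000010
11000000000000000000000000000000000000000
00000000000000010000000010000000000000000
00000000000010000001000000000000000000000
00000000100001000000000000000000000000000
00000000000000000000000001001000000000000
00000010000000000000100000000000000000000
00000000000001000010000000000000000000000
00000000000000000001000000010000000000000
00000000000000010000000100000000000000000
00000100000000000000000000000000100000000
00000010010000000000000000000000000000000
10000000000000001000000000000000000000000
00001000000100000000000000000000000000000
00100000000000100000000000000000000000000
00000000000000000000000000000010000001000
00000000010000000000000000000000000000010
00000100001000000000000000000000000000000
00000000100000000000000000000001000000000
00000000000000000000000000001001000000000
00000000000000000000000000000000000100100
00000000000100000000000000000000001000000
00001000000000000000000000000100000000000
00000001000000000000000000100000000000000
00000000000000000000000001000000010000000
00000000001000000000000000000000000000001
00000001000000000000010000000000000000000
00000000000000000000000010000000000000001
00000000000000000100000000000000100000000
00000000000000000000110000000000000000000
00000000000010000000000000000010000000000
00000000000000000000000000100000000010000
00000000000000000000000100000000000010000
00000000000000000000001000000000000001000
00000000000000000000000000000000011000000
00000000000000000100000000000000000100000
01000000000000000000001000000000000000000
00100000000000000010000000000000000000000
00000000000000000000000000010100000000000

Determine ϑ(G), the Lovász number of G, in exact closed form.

deg(ijyv) = 2; N(ijyv) = {uyqz, iitj}.
Vertex ofti has 2 neighbors: qubu, ghae.
Vertex yivx has 2 neighbors: glrs, lejv.
N(ieat) = {dvyq, jusw}, |N(ieat)| = 2.
Regular of degree 2 on 41 vertices: connected 2-regular on 41 ⇒ C_{41}.
Distinct eigenvalues (to 3 d.p.): [2.0, 1.977, 1.907, 1.792, 1.636, 1.441, 1.212, 0.955, 0.676, 0.381, 0.077, -0.229, -0.53, -0.818, -1.087, -1.331, -1.543, -1.719, -1.855, -1.947, -1.994].
Lovász: ϑ = −41(-2*cos(pi/41))/(2+-(-1)*2*cos(pi/41)) = 41*cos(pi/41)/(cos(pi/41) + 1).
≈ 20.469880 (to 6 d.p.).
α=20, χ(Ḡ)=21; ϑ=41*cos(pi/41)/(cos(pi/41) + 1) lies between (both strict).

41*cos(pi/41)/(cos(pi/41) + 1)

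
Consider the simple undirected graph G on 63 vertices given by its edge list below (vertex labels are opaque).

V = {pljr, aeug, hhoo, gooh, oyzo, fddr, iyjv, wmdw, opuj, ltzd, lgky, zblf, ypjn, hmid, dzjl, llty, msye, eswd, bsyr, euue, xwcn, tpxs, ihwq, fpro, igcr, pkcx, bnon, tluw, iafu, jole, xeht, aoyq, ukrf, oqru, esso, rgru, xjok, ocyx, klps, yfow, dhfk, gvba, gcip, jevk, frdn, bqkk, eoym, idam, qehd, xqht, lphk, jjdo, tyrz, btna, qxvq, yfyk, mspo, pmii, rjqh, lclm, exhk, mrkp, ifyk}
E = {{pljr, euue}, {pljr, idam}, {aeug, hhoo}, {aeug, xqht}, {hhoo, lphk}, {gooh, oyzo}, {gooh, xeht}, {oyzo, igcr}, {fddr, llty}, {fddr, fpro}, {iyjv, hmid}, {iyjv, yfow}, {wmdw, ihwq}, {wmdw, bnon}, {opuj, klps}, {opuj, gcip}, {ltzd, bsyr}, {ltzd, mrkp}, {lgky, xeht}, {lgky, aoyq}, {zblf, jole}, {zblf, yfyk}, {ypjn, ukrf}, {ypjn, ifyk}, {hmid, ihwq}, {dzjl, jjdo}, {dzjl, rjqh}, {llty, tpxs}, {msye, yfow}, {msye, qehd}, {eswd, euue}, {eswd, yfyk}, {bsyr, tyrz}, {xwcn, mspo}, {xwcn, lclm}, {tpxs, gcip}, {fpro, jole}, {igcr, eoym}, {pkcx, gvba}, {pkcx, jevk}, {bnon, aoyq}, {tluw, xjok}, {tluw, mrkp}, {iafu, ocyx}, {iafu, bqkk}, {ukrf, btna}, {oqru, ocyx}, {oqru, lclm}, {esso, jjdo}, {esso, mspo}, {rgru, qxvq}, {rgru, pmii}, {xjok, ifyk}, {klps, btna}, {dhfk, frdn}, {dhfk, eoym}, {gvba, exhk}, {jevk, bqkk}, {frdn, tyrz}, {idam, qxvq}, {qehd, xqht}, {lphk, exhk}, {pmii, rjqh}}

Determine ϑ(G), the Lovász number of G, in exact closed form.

deg(tyrz) = 2; N(tyrz) = {bsyr, frdn}.
N(mspo) = {xwcn, esso}, |N(mspo)| = 2.
Vertex aeug has 2 neighbors: hhoo, xqht.
deg(opuj) = 2; N(opuj) = {klps, gcip}.
Every vertex has degree 2 (N=63); connected 2-regular on 63 ⇒ C_{63}.
A has 32 distinct eigenvalues ≈ [2.0, 1.99, 1.96, 1.911, 1.843, 1.756, 1.652, 1.532, 1.396, 1.247, 1.085, 0.912, 0.731, 0.542, 0.347, 0.149, -0.05, -0.249, -0.445, -0.637, -0.823, -1.0, -1.167, -1.323, -1.466, -1.594, -1.707, -1.802, -1.879, -1.938, -1.978, -1.998].
With N=63: ϑ(G) = 63·(-(-1)*2*cos(pi/63))/(2−(-2*cos(pi/63))) = 63*cos(pi/63)/(cos(pi/63) + 1).
≈ 31.4804 (to 4 d.p.).
Sandwich: α(G)=31 ≤ ϑ(G)=63*cos(pi/63)/(cos(pi/63) + 1) ≤ χ(Ḡ)=32 (both strict).

63*cos(pi/63)/(cos(pi/63) + 1)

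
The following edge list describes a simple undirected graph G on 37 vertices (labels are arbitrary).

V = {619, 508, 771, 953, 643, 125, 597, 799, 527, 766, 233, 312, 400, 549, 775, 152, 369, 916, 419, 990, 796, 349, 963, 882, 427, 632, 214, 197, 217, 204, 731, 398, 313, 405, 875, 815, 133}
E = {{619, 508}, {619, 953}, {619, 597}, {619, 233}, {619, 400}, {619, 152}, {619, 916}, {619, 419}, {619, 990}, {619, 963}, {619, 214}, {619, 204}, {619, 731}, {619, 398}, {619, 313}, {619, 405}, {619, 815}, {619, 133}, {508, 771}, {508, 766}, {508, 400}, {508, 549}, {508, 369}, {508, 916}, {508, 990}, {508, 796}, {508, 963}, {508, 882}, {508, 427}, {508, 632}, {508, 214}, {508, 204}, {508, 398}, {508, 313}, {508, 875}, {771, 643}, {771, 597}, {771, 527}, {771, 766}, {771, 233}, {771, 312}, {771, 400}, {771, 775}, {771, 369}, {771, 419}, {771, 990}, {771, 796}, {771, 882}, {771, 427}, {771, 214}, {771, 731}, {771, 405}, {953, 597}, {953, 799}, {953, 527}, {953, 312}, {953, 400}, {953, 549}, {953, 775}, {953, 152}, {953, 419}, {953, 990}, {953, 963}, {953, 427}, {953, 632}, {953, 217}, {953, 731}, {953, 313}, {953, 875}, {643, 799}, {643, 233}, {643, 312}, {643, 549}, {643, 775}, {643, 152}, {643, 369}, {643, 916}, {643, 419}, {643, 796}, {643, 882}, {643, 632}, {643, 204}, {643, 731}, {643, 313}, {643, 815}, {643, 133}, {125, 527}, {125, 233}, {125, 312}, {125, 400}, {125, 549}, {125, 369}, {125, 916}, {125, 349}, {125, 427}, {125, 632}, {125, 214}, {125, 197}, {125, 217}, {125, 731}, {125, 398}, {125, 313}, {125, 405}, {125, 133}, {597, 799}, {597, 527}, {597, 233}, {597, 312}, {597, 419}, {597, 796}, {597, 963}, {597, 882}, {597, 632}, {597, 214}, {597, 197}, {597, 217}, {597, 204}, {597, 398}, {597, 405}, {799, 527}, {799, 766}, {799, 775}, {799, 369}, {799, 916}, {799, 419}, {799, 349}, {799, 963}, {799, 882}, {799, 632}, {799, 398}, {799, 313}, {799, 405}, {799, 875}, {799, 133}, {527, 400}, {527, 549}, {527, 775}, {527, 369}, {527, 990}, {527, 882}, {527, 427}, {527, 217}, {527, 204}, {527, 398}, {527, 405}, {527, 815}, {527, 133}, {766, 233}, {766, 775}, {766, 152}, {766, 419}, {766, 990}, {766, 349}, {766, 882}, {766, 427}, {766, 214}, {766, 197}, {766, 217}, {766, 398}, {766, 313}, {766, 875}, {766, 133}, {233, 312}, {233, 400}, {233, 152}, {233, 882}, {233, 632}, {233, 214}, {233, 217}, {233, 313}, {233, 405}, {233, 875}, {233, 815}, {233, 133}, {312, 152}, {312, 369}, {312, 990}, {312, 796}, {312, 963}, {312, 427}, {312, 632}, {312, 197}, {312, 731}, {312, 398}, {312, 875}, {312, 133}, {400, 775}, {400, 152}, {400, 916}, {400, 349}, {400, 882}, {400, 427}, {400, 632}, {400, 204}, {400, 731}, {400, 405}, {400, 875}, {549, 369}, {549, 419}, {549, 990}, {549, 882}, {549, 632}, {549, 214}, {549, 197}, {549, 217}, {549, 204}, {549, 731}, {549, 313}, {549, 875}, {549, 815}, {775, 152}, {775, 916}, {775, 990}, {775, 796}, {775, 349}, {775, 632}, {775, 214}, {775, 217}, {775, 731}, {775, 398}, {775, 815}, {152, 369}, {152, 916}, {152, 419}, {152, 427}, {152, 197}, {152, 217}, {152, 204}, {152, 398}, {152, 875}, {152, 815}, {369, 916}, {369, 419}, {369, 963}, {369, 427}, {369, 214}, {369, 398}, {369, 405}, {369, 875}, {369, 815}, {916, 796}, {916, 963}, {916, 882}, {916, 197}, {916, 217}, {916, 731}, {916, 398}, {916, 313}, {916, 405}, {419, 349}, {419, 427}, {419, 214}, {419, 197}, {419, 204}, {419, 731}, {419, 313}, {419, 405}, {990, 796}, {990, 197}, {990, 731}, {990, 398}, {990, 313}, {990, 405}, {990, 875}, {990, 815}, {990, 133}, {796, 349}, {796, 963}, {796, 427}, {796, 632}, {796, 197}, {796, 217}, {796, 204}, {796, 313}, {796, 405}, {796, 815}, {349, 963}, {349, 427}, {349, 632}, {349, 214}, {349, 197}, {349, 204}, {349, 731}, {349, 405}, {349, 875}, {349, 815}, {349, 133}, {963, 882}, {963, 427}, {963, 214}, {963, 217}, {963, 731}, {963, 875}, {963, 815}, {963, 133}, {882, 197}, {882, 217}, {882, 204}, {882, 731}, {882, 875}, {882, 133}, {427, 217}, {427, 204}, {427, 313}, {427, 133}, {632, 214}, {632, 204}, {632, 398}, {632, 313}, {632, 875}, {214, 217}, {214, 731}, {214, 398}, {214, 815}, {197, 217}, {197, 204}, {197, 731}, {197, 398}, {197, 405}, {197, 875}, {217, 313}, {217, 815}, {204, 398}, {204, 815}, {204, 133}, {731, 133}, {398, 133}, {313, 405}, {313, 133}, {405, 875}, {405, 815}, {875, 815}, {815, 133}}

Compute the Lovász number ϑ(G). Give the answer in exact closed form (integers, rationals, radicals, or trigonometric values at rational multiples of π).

sqrt(37)

N(619) = {508, 953, 597, 233, 400, 152, 916, 419, 990, 963, 214, 204, 731, 398, 313, 405, 815, 133}, |N(619)| = 18.
Vertex 775 has 18 neighbors: 771, 953, 643, 799, 527, 766, 400, 152, 916, 990, 796, 349, 632, 214, 217, 731, 398, 815.
N(990) = {619, 508, 771, 953, 527, 766, 312, 549, 775, 796, 197, 731, 398, 313, 405, 875, 815, 133}, |N(990)| = 18.
deg(400) = 18; N(400) = {619, 508, 771, 953, 125, 527, 233, 775, 152, 916, 349, 882, 427, 632, 204, 731, 405, 875}.
Every vertex has degree 18 (N=37); Paley(37): SR with (k,λ,μ)=(18,8,9).
Distinct eigenvalues (to 5 d.p.): [18.0, 2.54138, -3.54138].
ϑ = −N·λ_min/(λ_max−λ_min) = −37·(-sqrt(37)/2 - 1/2)/(18−(-sqrt(37)/2 - 1/2)) = sqrt(37).
Numerically 6.08276253.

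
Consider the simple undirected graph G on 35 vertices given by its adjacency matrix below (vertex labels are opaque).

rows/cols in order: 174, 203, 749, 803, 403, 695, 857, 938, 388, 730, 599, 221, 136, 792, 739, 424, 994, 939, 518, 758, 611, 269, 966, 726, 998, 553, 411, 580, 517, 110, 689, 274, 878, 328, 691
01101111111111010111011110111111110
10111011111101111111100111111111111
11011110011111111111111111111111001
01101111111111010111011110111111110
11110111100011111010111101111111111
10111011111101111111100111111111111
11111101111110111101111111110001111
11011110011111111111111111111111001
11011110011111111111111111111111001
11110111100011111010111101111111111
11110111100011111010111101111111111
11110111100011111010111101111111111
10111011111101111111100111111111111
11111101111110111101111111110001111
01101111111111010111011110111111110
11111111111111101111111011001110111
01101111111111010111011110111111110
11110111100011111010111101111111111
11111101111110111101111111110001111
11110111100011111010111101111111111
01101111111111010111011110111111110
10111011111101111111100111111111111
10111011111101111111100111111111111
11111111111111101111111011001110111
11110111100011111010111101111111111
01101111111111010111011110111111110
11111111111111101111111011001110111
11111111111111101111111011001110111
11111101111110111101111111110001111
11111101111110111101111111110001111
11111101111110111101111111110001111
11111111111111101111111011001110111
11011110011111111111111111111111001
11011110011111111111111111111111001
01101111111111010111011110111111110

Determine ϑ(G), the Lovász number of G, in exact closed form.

deg(998) = 28; N(998) = {174, 203, 749, 803, 695, 857, 938, 388, 136, 792, 739, 424, 994, 518, 611, 269, 966, 726, 553, 411, 580, 517, 110, 689, 274, 878, 328, 691}.
deg(599) = 28; N(599) = {174, 203, 749, 803, 695, 857, 938, 388, 136, 792, 739, 424, 994, 518, 611, 269, 966, 726, 553, 411, 580, 517, 110, 689, 274, 878, 328, 691}.
Vertex 136 has 30 neighbors: 174, 749, 803, 403, 857, 938, 388, 730, 599, 221, 792, 739, 424, 994, 939, 518, 758, 611, 726, 998, 553, 411, 580, 517, 110, 689, 274, 878, 328, 691.
deg(938) = 30; N(938) = {174, 203, 803, 403, 695, 857, 730, 599, 221, 136, 792, 739, 424, 994, 939, 518, 758, 611, 269, 966, 726, 998, 553, 411, 580, 517, 110, 689, 274, 691}.
G = K_{7,7,6,5,5,5}: α = 7 = χ(Ḡ), so ϑ = 7.
Numerically 7.000000000.
Check 7 ≤ 7 ≤ 7: collapsed.

7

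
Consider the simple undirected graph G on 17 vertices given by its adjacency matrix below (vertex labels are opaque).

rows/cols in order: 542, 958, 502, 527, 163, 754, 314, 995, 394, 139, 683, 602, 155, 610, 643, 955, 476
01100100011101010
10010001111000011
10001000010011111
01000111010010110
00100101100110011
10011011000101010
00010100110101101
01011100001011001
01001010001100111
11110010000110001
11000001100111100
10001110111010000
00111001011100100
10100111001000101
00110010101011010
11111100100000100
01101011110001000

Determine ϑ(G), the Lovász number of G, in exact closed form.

sqrt(17)

deg(958) = 8; N(958) = {542, 527, 995, 394, 139, 683, 955, 476}.
Vertex 602 has 8 neighbors: 542, 163, 754, 314, 394, 139, 683, 155.
Vertex 995 has 8 neighbors: 958, 527, 163, 754, 683, 155, 610, 476.
N(643) = {502, 527, 314, 394, 683, 155, 610, 955}, |N(643)| = 8.
G on 17 vertices is 8-regular; Paley(17): SR with (k,λ,μ)=(8,3,4).
A has 3 distinct eigenvalues ≈ [8.0, 1.561553, -2.561553].
λ_max=8, λ_min=-sqrt(17)/2 - 1/2; ϑ = −17·λ_min/(λ_max−λ_min) = sqrt(17).
= 4.123106… (decimal).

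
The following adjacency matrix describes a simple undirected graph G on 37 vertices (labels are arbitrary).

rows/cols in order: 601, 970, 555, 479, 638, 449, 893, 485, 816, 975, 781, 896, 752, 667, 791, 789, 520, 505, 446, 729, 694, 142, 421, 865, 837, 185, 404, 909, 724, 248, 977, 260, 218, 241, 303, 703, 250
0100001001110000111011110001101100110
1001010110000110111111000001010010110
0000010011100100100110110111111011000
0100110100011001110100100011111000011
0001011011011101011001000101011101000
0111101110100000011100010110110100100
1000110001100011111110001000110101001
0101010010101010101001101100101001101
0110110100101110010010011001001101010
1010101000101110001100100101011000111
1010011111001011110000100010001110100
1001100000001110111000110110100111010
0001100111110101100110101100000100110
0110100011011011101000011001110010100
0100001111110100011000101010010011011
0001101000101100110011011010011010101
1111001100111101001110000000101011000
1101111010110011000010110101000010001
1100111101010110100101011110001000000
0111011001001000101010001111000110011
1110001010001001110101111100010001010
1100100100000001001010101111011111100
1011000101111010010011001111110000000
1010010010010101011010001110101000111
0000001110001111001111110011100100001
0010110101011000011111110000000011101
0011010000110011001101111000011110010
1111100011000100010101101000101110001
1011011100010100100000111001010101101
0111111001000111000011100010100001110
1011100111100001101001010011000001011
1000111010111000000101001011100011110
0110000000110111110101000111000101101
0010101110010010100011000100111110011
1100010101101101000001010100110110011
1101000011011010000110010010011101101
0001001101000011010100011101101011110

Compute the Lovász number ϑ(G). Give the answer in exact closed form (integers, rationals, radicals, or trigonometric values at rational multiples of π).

Vertex 260 has 18 neighbors: 601, 638, 449, 893, 816, 781, 896, 752, 729, 142, 837, 404, 909, 724, 218, 241, 303, 703.
Vertex 703 has 18 neighbors: 601, 970, 479, 816, 975, 896, 752, 791, 729, 694, 865, 404, 248, 977, 260, 241, 303, 250.
N(789) = {479, 638, 893, 781, 752, 667, 520, 505, 694, 142, 865, 837, 404, 248, 977, 218, 303, 250}, |N(789)| = 18.
N(781) = {601, 555, 449, 893, 485, 816, 975, 752, 791, 789, 520, 505, 421, 404, 977, 260, 218, 303}, |N(781)| = 18.
Every vertex has degree 18 (N=37); Paley(37): SR with (k,λ,μ)=(18,8,9).
A has 3 distinct eigenvalues ≈ [18.0, 2.54138, -3.54138].
ϑ = −N·λ_min/(λ_max−λ_min) = −37·(-sqrt(37)/2 - 1/2)/(18−(-sqrt(37)/2 - 1/2)) = sqrt(37).
≈ 6.08276 (to 5 d.p.).

sqrt(37)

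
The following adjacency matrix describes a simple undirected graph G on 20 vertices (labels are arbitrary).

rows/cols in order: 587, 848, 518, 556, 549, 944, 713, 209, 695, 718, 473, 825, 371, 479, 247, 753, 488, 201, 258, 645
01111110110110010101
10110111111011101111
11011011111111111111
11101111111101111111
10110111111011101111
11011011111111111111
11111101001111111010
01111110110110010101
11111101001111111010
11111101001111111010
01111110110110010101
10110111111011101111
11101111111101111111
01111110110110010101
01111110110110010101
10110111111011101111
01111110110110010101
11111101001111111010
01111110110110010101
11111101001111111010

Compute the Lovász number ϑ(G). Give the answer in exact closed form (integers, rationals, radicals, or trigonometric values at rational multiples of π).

7

N(825) = {587, 518, 556, 944, 713, 209, 695, 718, 473, 371, 479, 247, 488, 201, 258, 645}, |N(825)| = 16.
N(488) = {848, 518, 556, 549, 944, 713, 695, 718, 825, 371, 753, 201, 645}, |N(488)| = 13.
Vertex 944 has 18 neighbors: 587, 848, 556, 549, 713, 209, 695, 718, 473, 825, 371, 479, 247, 753, 488, 201, 258, 645.
Vertex 209 has 13 neighbors: 848, 518, 556, 549, 944, 713, 695, 718, 825, 371, 753, 201, 645.
K_{7,5,4,2,2} (perfect); ϑ(G) = α(G) = max{7,5,4,2,2} = 7.
ϑ(G) ≈ 7.000000.
7 ≤ 7 ≤ 7: collapsed.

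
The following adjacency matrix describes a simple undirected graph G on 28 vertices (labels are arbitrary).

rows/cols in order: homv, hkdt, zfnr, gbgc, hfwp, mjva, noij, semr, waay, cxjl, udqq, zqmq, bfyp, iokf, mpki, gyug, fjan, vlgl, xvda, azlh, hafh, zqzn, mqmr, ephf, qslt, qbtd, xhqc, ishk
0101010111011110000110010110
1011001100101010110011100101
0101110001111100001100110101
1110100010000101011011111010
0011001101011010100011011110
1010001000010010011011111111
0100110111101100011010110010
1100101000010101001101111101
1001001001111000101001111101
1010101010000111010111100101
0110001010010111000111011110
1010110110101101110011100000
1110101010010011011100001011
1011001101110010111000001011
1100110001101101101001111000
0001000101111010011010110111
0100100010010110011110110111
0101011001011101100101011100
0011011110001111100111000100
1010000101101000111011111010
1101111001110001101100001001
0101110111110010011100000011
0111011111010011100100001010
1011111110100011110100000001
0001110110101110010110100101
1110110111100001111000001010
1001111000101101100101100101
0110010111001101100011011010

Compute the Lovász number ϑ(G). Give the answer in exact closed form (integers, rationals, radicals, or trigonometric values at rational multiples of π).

7

Vertex hfwp has 15 neighbors: zfnr, gbgc, noij, semr, cxjl, zqmq, bfyp, mpki, fjan, hafh, zqzn, ephf, qslt, qbtd, xhqc.
N(zfnr) = {hkdt, gbgc, hfwp, mjva, cxjl, udqq, zqmq, bfyp, iokf, xvda, azlh, mqmr, ephf, qbtd, ishk}, |N(zfnr)| = 15.
deg(xvda) = 15; N(xvda) = {zfnr, gbgc, mjva, noij, semr, waay, bfyp, iokf, mpki, gyug, fjan, azlh, hafh, zqzn, qbtd}.
deg(mqmr) = 15; N(mqmr) = {hkdt, zfnr, gbgc, mjva, noij, semr, waay, cxjl, zqmq, mpki, gyug, fjan, azlh, qslt, xhqc}.
15-regular, N=28; Kneser K(8,2) on C(8,2)=28 vertices.
A has 3 distinct eigenvalues ≈ [15.0, 1.0, -5.0].
With N=28: ϑ(G) = 28·(-1*(-5))/(15−(-5)) = 7.
ϑ(G) ≈ 7.00000000.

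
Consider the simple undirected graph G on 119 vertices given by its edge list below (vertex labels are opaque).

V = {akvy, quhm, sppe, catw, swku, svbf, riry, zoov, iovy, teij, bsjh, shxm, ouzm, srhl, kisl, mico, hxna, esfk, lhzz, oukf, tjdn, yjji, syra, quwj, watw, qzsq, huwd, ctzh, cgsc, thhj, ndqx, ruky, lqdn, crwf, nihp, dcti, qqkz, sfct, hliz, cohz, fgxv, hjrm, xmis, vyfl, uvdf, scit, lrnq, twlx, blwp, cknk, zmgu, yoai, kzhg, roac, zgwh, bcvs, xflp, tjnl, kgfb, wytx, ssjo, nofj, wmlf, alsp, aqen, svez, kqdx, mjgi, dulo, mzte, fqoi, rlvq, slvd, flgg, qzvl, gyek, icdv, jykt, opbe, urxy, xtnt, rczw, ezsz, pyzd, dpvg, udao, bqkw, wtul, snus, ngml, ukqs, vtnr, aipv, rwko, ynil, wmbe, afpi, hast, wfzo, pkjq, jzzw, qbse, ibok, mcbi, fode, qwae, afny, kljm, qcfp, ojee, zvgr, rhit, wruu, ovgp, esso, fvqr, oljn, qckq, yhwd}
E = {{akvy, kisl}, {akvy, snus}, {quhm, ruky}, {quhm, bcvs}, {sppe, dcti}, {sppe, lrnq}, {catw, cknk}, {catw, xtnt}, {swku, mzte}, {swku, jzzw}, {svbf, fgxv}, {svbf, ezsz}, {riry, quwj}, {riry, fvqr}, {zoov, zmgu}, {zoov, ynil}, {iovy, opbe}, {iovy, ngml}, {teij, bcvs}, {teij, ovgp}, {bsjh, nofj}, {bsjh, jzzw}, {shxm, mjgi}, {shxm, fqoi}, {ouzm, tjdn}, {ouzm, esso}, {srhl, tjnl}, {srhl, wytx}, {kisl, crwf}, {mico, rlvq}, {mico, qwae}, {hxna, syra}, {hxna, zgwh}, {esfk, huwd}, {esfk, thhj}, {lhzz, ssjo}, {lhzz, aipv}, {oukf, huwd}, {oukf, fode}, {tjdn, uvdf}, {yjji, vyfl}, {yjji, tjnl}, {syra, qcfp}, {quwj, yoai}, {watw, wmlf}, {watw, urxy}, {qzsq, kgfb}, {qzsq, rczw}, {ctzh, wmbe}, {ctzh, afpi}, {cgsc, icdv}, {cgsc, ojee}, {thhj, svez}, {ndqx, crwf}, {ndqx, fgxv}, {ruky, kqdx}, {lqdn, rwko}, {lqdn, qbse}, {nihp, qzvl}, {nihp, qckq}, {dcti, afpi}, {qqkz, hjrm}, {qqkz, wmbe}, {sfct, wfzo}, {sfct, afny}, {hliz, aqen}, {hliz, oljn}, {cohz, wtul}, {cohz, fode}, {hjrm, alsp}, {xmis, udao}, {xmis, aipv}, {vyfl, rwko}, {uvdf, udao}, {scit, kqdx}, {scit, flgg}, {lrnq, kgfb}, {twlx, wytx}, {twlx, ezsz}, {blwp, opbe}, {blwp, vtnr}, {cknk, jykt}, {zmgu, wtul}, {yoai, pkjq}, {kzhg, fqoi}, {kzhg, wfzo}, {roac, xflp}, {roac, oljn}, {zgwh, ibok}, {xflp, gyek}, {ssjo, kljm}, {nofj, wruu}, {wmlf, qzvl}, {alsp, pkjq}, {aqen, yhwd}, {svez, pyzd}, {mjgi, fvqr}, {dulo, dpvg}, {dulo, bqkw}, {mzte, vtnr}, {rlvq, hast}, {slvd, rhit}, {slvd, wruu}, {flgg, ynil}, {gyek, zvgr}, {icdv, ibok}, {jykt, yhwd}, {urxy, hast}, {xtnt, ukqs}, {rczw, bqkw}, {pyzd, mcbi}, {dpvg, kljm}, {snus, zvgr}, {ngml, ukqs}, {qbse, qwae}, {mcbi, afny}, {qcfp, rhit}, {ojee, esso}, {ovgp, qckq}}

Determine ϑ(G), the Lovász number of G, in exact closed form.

N(dpvg) = {dulo, kljm}, |N(dpvg)| = 2.
N(iovy) = {opbe, ngml}, |N(iovy)| = 2.
Vertex yhwd has 2 neighbors: aqen, jykt.
deg(rwko) = 2; N(rwko) = {lqdn, vyfl}.
2-regular, N=119; this is C_{119}, the 119-cycle.
The 60 distinct eigenvalues: [2.0, 1.997, 1.989, 1.975, 1.956, 1.931, 1.9, 1.865, 1.824, 1.778, 1.728, 1.672, 1.612, 1.547, 1.478, 1.405, 1.328, 1.247, 1.163, 1.075, 0.985, 0.891, 0.796, 0.698, 0.598, 0.496, 0.393, 0.289, 0.185, 0.079, -0.026, -0.132, -0.237, -0.342, -0.445, -0.547, -0.648, -0.747, -0.844, -0.938, -1.03, -1.119, -1.205, -1.288, -1.367, -1.442, -1.513, -1.58, -1.642, -1.7, -1.754, -1.802, -1.845, -1.883, -1.916, -1.944, -1.966, -1.983, -1.994, -1.999].
Lovász: ϑ = −119(-2*cos(pi/119))/(2+-(-1)*2*cos(pi/119)) = 119*cos(pi/119)/(cos(pi/119) + 1).
Numerically 59.489632.
Check 59 ≤ 119*cos(pi/119)/(cos(pi/119) + 1) ≤ 60: both strict.

119*cos(pi/119)/(cos(pi/119) + 1)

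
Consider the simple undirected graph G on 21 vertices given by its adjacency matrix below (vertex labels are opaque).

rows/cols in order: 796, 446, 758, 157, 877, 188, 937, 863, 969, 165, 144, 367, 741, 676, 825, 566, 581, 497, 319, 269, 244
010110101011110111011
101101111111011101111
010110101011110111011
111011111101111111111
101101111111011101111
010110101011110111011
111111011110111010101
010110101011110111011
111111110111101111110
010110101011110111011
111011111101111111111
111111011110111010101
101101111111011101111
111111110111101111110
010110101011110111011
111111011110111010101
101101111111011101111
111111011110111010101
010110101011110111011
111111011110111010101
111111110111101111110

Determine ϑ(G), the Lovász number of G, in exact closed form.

Vertex 497 has 16 neighbors: 796, 446, 758, 157, 877, 188, 863, 969, 165, 144, 741, 676, 825, 581, 319, 244.
N(144) = {796, 446, 758, 877, 188, 937, 863, 969, 165, 367, 741, 676, 825, 566, 581, 497, 319, 269, 244}, |N(144)| = 19.
N(969) = {796, 446, 758, 157, 877, 188, 937, 863, 165, 144, 367, 741, 825, 566, 581, 497, 319, 269}, |N(969)| = 18.
deg(446) = 17; N(446) = {796, 758, 157, 188, 937, 863, 969, 165, 144, 367, 676, 825, 566, 497, 319, 269, 244}.
G = K_{7,5,4,3,2}: α = 7 = χ(Ḡ), so ϑ = 7.
Numerically 7.00000.
Lovász sandwich 7 ≤ 7 ≤ 7: collapsed.

7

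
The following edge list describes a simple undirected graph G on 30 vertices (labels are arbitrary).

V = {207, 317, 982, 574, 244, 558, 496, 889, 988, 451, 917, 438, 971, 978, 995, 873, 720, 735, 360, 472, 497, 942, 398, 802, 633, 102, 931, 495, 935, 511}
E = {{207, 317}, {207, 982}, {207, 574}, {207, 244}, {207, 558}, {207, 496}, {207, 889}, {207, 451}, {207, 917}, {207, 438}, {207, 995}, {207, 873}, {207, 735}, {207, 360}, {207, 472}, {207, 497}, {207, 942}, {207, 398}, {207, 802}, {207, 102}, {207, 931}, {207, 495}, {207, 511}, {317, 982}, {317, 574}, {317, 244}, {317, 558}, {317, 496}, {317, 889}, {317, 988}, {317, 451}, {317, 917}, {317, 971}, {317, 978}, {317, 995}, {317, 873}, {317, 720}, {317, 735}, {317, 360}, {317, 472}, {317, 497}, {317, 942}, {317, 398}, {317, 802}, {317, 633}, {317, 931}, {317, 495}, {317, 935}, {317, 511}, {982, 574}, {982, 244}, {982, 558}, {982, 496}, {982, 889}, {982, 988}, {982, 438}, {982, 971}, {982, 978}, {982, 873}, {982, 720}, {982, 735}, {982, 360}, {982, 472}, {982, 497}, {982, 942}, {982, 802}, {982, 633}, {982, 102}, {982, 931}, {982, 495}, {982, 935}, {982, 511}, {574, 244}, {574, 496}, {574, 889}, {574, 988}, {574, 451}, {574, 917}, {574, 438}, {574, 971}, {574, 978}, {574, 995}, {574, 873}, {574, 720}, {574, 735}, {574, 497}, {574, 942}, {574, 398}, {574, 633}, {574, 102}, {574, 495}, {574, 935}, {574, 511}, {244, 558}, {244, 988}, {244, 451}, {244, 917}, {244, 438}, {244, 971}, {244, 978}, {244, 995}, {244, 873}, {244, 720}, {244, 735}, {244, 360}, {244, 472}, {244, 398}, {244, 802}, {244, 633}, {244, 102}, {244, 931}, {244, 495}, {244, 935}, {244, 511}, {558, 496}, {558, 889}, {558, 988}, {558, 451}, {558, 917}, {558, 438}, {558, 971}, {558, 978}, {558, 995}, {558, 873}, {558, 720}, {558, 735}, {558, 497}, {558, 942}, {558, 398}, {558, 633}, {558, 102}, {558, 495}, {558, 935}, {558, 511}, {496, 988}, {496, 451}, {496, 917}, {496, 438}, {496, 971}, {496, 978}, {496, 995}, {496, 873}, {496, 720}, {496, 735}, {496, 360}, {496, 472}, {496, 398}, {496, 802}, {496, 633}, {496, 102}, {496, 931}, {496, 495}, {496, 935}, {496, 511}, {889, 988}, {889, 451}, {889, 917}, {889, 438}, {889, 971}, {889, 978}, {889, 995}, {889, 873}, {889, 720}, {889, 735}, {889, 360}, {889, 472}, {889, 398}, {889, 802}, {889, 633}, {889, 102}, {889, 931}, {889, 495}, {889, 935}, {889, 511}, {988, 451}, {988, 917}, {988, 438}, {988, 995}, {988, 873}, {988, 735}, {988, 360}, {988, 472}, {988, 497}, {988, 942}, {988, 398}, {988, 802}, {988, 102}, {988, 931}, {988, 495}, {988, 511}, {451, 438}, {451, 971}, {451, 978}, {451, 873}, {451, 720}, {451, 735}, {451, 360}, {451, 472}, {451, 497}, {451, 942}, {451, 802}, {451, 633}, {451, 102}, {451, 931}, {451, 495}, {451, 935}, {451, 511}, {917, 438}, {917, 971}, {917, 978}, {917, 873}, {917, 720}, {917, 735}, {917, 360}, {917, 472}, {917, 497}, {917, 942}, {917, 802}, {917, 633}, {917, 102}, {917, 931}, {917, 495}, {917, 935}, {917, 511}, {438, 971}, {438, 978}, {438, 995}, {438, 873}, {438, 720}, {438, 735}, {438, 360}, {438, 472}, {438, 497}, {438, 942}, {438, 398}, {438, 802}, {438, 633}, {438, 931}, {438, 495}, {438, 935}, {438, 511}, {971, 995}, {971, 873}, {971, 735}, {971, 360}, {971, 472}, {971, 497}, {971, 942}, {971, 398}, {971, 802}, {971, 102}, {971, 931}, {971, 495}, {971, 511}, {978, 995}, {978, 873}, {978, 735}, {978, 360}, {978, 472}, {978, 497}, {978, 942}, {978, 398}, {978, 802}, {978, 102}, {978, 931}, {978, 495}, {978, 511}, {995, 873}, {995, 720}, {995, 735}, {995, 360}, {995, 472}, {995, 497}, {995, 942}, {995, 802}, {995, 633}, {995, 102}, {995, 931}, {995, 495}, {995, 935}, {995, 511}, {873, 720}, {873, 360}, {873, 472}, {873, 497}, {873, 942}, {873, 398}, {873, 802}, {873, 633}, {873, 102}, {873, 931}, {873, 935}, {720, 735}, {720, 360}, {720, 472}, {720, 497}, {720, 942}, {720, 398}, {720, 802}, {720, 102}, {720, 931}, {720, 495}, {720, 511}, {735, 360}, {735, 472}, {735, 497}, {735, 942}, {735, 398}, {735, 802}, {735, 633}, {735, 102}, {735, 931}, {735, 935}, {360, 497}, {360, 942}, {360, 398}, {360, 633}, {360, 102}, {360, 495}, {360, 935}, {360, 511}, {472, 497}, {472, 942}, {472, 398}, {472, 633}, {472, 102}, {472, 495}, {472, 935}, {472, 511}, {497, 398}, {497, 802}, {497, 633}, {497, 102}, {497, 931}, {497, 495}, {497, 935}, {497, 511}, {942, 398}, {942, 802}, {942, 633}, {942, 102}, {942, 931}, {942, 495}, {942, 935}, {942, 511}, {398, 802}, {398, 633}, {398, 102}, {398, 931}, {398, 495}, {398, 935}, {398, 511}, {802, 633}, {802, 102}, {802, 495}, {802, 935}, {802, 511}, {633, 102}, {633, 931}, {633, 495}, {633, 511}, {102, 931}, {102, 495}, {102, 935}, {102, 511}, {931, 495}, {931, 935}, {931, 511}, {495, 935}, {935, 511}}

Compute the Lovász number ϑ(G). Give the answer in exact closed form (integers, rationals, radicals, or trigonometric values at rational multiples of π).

Vertex 207 has 23 neighbors: 317, 982, 574, 244, 558, 496, 889, 451, 917, 438, 995, 873, 735, 360, 472, 497, 942, 398, 802, 102, 931, 495, 511.
deg(942) = 25; N(942) = {207, 317, 982, 574, 558, 988, 451, 917, 438, 971, 978, 995, 873, 720, 735, 360, 472, 398, 802, 633, 102, 931, 495, 935, 511}.
N(802) = {207, 317, 982, 244, 496, 889, 988, 451, 917, 438, 971, 978, 995, 873, 720, 735, 497, 942, 398, 633, 102, 495, 935, 511}, |N(802)| = 24.
N(438) = {207, 982, 574, 244, 558, 496, 889, 988, 451, 917, 971, 978, 995, 873, 720, 735, 360, 472, 497, 942, 398, 802, 633, 931, 495, 935, 511}, |N(438)| = 27.
6 parts of sizes [7, 6, 5, 5, 4, 3]; α(G) = 7 = ϑ (perfect).
Numerically 7.0000000.
Lovász sandwich 7 ≤ 7 ≤ 7: collapsed.

7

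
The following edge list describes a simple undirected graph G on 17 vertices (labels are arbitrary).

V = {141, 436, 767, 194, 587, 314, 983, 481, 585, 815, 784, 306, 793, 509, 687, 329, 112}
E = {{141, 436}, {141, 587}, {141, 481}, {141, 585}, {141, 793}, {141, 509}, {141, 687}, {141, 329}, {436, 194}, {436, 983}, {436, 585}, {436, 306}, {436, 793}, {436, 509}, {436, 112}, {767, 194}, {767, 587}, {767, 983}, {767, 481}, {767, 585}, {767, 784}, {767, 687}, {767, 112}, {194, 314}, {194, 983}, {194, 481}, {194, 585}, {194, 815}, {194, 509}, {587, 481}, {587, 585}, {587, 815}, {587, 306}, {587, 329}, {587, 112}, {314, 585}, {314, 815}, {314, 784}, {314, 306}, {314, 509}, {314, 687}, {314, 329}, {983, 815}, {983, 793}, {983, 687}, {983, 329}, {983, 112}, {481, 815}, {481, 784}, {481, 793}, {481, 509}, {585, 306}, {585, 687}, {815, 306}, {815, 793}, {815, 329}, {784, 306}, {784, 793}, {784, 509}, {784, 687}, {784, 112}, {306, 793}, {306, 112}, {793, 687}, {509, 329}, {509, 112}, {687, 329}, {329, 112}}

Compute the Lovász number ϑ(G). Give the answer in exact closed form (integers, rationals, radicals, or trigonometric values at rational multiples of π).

Vertex 983 has 8 neighbors: 436, 767, 194, 815, 793, 687, 329, 112.
N(314) = {194, 585, 815, 784, 306, 509, 687, 329}, |N(314)| = 8.
Vertex 481 has 8 neighbors: 141, 767, 194, 587, 815, 784, 793, 509.
deg(436) = 8; N(436) = {141, 194, 983, 585, 306, 793, 509, 112}.
Regular of degree 8 on 17 vertices: Paley(17): SR with (k,λ,μ)=(8,3,4).
spec(A) ≈ [8.0, 1.562, -2.562] (distinct, 3 d.p.).
Lovász (edge-transitive): ϑ = −17·(-sqrt(17)/2 - 1/2)/((8)−(-sqrt(17)/2 - 1/2)) = sqrt(17).
= 4.123106… (decimal).

sqrt(17)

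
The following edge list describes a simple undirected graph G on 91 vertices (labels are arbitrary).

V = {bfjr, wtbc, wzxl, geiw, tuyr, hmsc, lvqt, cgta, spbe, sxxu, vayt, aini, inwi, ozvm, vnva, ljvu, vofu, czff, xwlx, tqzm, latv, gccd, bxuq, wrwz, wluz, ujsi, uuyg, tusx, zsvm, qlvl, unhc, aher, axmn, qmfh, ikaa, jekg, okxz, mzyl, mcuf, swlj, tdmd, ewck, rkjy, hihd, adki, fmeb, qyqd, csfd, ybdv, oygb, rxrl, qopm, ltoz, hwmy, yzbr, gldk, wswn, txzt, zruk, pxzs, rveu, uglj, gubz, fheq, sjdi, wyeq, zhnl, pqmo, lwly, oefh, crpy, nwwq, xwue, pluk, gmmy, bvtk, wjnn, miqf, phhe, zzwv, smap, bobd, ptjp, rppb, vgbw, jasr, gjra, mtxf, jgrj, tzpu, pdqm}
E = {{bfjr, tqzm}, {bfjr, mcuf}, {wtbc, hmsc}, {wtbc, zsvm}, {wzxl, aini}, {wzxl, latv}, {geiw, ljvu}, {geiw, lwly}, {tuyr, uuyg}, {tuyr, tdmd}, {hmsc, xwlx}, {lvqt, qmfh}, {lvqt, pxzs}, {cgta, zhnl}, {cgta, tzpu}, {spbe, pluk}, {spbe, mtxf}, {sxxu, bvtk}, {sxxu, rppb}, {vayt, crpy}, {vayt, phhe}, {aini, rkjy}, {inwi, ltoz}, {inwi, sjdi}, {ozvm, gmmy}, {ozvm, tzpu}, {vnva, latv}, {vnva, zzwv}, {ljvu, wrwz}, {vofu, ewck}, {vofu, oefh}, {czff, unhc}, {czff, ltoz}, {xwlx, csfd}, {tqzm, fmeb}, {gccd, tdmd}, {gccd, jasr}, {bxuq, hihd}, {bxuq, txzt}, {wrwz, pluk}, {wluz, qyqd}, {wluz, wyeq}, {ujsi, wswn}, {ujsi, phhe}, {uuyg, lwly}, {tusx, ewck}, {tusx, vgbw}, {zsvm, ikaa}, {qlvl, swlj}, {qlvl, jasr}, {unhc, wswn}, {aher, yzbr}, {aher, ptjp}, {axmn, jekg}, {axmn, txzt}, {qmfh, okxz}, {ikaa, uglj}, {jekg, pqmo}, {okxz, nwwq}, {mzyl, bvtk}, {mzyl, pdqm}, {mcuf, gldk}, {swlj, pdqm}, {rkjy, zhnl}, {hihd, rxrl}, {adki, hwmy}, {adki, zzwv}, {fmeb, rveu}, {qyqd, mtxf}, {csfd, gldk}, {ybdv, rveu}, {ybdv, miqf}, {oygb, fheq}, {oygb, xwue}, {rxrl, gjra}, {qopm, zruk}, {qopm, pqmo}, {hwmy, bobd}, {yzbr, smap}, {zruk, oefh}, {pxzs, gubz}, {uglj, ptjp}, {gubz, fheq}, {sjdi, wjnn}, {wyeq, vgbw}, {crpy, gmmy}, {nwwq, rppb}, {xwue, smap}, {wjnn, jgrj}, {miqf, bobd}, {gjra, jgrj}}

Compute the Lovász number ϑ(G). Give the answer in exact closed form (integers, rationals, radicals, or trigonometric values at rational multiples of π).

91*cos(pi/91)/(cos(pi/91) + 1)

Vertex txzt has 2 neighbors: bxuq, axmn.
Vertex vnva has 2 neighbors: latv, zzwv.
Vertex sxxu has 2 neighbors: bvtk, rppb.
deg(csfd) = 2; N(csfd) = {xwlx, gldk}.
deg(v) = 2 for all v (|V|=91); connected 2-regular on 91 ⇒ C_{91}.
The 46 distinct eigenvalues: [2.0, 1.9952, 1.981, 1.9572, 1.9242, 1.882, 1.8308, 1.7709, 1.7026, 1.6261, 1.5419, 1.4504, 1.3519, 1.247, 1.1361, 1.0199, 0.8987, 0.7733, 0.6442, 0.5121, 0.3775, 0.2411, 0.1035, -0.0345, -0.1724, -0.3095, -0.445, -0.5785, -0.7092, -0.8365, -0.9599, -1.0786, -1.1923, -1.3002, -1.402, -1.497, -1.585, -1.6653, -1.7378, -1.8019, -1.8575, -1.9042, -1.9419, -1.9703, -1.9893, -1.9988].
ϑ = −N·λ_min/(λ_max−λ_min) = −91·(-2*cos(pi/91))/(2−(-2*cos(pi/91))) = 91*cos(pi/91)/(cos(pi/91) + 1).
Numerically 45.48644.
Lovász sandwich 45 ≤ 91*cos(pi/91)/(cos(pi/91) + 1) ≤ 46: both strict.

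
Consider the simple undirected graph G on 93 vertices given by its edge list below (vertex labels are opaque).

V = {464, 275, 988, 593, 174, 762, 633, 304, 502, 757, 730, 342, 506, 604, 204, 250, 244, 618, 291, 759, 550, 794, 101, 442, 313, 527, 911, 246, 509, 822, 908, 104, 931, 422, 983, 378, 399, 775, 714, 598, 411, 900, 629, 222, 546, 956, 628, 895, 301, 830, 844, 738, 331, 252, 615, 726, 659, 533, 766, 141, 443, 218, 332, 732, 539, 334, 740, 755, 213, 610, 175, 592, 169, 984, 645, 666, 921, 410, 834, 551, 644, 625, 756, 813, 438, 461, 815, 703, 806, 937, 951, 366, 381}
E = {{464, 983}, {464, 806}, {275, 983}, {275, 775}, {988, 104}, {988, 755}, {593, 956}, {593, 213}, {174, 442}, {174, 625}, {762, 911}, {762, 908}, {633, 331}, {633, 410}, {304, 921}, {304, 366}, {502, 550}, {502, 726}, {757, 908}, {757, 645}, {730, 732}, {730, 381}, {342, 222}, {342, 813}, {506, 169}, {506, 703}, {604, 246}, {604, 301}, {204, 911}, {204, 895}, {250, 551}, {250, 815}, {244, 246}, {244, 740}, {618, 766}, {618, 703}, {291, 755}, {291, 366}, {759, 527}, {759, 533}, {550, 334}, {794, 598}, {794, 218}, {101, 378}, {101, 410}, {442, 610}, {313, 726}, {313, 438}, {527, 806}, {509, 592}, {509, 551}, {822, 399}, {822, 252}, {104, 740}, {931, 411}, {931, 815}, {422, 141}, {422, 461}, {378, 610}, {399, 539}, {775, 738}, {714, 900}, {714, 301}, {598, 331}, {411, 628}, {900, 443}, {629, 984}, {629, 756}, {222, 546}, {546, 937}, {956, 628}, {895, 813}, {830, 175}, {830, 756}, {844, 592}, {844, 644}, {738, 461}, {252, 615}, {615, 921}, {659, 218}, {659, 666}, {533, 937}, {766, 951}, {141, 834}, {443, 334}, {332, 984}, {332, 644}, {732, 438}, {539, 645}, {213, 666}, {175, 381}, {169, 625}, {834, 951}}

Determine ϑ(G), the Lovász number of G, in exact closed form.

93*cos(pi/93)/(cos(pi/93) + 1)

Vertex 422 has 2 neighbors: 141, 461.
N(775) = {275, 738}, |N(775)| = 2.
Vertex 844 has 2 neighbors: 592, 644.
Vertex 378 has 2 neighbors: 101, 610.
deg(v) = 2 for all v (|V|=93); connected 2-regular on 93 ⇒ C_{93}.
spec(A) ≈ [2.0, 1.99544, 1.98177, 1.95906, 1.92741, 1.88697, 1.83792, 1.78048, 1.71491, 1.64153, 1.56065, 1.47265, 1.37793, 1.27693, 1.1701, 1.05793, 0.94093, 0.81964, 0.69461, 0.56641, 0.43563, 0.30286, 0.1687, 0.03378, -0.1013, -0.23591, -0.36945, -0.50131, -0.63087, -0.75756, -0.88079, -1.0, -1.11465, -1.22421, -1.32819, -1.42611, -1.51752, -1.602, -1.67918, -1.74869, -1.81023, -1.86351, -1.90828, -1.94434, -1.97154, -1.98974, -1.99886] (distinct, 5 d.p.).
ϑ = −N·λ_min/(λ_max−λ_min) = −93·(-2*cos(pi/93))/(2−(-2*cos(pi/93))) = 93*cos(pi/93)/(cos(pi/93) + 1).
ϑ(G) ≈ 46.48673.
46 ≤ 93*cos(pi/93)/(cos(pi/93) + 1) ≤ 47: both strict.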